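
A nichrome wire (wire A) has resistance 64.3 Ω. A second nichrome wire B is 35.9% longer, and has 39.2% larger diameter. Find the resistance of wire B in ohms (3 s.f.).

R ∝ L/d², so R_B/R_A = (1 + 35.9/100) × (1 + 39.2/100)⁻²
= 1.359 × 0.5161 = 0.7014
R_B = 0.7014 × 64.3 = 45.1 Ω

45.1 Ω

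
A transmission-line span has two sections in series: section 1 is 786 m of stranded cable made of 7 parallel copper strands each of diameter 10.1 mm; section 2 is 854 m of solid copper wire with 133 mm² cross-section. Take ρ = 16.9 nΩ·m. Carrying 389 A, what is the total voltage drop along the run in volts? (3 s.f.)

51.4 V

ρ = 16.9 nΩ·m = 1.69×10^-8 Ω·m
Section 1: A_strand = π(5.0500e-03)² = 8.012e-05 m²; R₁ = ρL/(N·A_s) = (1.69×10^-8)(786)/(7×8.012e-05) = 0.02369 Ω
Section 2: A = 133 mm² = 1.330e-04 m²
R₂ = (1.69×10^-8)(854)/(1.330e-04) = 0.1085 Ω
R = R₁ + R₂ = 0.1322 Ω
V = IR = 389 × 0.1322 = 51.4 V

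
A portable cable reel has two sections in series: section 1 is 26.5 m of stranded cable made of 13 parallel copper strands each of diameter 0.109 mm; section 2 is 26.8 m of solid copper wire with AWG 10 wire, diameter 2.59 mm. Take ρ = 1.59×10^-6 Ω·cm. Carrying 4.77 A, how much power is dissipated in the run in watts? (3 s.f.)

ρ = 1.59×10^-6 Ω·cm = 1.59×10^-8 Ω·m
Section 1: A_strand = π(5.4500e-05)² = 9.331e-09 m²; R₁ = ρL/(N·A_s) = (1.59×10^-8)(26.5)/(13×9.331e-09) = 3.473 Ω
Section 2: A = π(2.59/2 mm)² = π(1.2950e-03 m)² = 5.269e-06 m²
R₂ = (1.59×10^-8)(26.8)/(5.269e-06) = 0.08088 Ω
R = R₁ + R₂ = 3.554 Ω
P = I²R = (4.77)² × 3.554 = 80.9 W

80.9 W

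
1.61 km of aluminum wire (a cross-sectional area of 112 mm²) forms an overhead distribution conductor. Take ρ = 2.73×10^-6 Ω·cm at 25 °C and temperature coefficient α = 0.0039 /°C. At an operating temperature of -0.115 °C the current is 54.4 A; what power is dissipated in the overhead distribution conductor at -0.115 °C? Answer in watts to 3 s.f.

ρ = 2.73×10^-6 Ω·cm = 2.73×10^-8 Ω·m
A = 112 mm² = 1.120e-04 m²
R₍25₎ = ρL/A = (2.73×10^-8)(1610)/(1.120e-04) = 0.3924 Ω
R₍-0.115₎ = R₍25₎(1 + αΔT) = 0.3924 × (1 + 0.0039×-25.1) = 0.354 Ω
P = I²R = (54.4)² × 0.354 = 1050 W

1050 W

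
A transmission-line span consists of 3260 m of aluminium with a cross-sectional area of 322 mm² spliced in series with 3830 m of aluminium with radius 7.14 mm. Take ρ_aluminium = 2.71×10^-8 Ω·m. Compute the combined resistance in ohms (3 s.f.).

0.922 Ω

Segment 1: A = 322 mm² = 3.220e-04 m²
R₁ = ρL/A = (2.71×10^-8)(3260)/(3.220e-04) = 0.2744 Ω
Segment 2: A = πr² = π(7.1400e-03 m)² = 1.602e-04 m²
R₂ = (2.71×10^-8)(3830)/(1.602e-04) = 0.6481 Ω
R = R₁ + R₂ = 0.922 Ω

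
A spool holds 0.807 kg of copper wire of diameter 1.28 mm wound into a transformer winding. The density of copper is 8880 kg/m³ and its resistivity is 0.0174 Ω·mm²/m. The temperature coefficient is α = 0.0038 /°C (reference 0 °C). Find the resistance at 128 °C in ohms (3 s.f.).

1.42 Ω

ρ = 0.0174 Ω·mm²/m = 1.74×10^-8 Ω·m
A = π(d/2)² = π(6.4000e-04 m)² = 1.2868e-06 m²
L = m/(density·A) = 0.807/(8880×1.2868e-06) = 70.62 m
R = ρL/A = (1.74×10^-8)(70.62)/(1.2868e-06) = 0.955 Ω
R(128 °C) = 0.955 × (1 + 0.0038×128) = 1.42 Ω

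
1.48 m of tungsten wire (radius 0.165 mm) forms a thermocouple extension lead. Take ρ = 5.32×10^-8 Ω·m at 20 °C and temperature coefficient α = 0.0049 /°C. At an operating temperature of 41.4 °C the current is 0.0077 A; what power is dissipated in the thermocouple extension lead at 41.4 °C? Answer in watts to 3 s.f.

6.03×10^-5 W

A = πr² = π(1.6500e-04 m)² = 8.553e-08 m²
R₍20₎ = ρL/A = (5.32×10^-8)(1.48)/(8.553e-08) = 0.9206 Ω
R₍41.4₎ = R₍20₎(1 + αΔT) = 0.9206 × (1 + 0.0049×21.4) = 1.017 Ω
P = I²R = (0.0077)² × 1.017 = 6.03×10^-5 W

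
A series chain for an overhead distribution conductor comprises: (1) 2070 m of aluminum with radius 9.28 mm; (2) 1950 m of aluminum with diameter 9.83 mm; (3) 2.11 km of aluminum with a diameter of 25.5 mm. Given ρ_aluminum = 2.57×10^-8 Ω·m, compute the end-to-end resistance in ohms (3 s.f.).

0.963 Ω

Seg 1: A = πr² = π(9.2800e-03 m)² = 2.705e-04 m²
R_1 = (2.57×10^-8)(2070)/(2.705e-04) = 0.1966 Ω
Seg 2: A = π(d/2)² = π(4.9150e-03 m)² = 7.589e-05 m²
R_2 = (2.57×10^-8)(1950)/(7.589e-05) = 0.6603 Ω
Seg 3: A = π(d/2)² = π(1.2750e-02 m)² = 5.107e-04 m²
R_3 = (2.57×10^-8)(2110)/(5.107e-04) = 0.1062 Ω
R_total = R_1 + R_2 + R_3 = 0.963 Ω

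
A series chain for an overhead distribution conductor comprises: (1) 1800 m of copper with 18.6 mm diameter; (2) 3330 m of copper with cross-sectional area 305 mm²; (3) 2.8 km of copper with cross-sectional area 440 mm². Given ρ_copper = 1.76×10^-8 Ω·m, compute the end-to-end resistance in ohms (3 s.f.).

Seg 1: A = π(d/2)² = π(9.3000e-03 m)² = 2.717e-04 m²
R_1 = (1.76×10^-8)(1800)/(2.717e-04) = 0.1166 Ω
Seg 2: A = 305 mm² = 3.050e-04 m²
R_2 = (1.76×10^-8)(3330)/(3.050e-04) = 0.1922 Ω
Seg 3: A = 440 mm² = 4.400e-04 m²
R_3 = (1.76×10^-8)(2800)/(4.400e-04) = 0.112 Ω
R_total = R_1 + R_2 + R_3 = 0.421 Ω

0.421 Ω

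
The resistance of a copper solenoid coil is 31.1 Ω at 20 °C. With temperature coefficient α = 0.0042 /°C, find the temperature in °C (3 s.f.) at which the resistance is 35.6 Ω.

54.5 °C

R = R₀(1 + α(T − T₀)) ⇒ T = T₀ + (R/R₀ − 1)/α
T = 20 + (35.6/31.1 − 1)/0.0042 = 20 + (0.1447)/0.0042 = 54.5 °C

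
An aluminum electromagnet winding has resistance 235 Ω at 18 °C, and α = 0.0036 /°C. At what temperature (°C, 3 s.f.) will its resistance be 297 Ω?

91.3 °C

R = R₀(1 + α(T − T₀)) ⇒ T = T₀ + (R/R₀ − 1)/α
T = 18 + (297/235 − 1)/0.0036 = 18 + (0.2638)/0.0036 = 91.3 °C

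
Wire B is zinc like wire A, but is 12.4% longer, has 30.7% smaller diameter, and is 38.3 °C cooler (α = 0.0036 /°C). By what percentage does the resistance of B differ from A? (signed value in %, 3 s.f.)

102%

R ∝ ρL/d² with ρ ∝ (1+αΔT), so R_B/R_A = (1 + 12.4/100) × (1 − 30.7/100)⁻² × (1 − 0.0036×38.3)
= 1.124 × 2.082 × 0.8621 = 2.018
(R_B − R_A)/R_A = 2.018 − 1 = 102%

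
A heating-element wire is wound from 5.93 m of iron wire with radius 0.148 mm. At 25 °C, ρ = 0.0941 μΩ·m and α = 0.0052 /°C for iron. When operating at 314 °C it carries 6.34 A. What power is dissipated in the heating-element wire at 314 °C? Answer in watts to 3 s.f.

816 W

ρ = 0.0941 μΩ·m = 9.41×10^-8 Ω·m
A = πr² = π(1.4800e-04 m)² = 6.881e-08 m²
R₍25₎ = ρL/A = (9.41×10^-8)(5.93)/(6.881e-08) = 8.109 Ω
R₍314₎ = R₍25₎(1 + αΔT) = 8.109 × (1 + 0.0052×289) = 20.3 Ω
P = I²R = (6.34)² × 20.3 = 816 W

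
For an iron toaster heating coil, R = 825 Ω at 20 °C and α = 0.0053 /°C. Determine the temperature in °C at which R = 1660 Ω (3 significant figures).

211 °C

R = R₀(1 + α(T − T₀)) ⇒ T = T₀ + (R/R₀ − 1)/α
T = 20 + (1660/825 − 1)/0.0053 = 20 + (1.012)/0.0053 = 211 °C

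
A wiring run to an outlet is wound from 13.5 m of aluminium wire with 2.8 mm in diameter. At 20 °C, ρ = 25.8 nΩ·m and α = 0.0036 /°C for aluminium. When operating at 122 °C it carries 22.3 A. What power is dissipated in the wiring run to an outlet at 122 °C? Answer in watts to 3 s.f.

ρ = 25.8 nΩ·m = 2.58×10^-8 Ω·m
A = π(d/2)² = π(1.4000e-03 m)² = 6.158e-06 m²
R₍20₎ = ρL/A = (2.58×10^-8)(13.5)/(6.158e-06) = 0.05656 Ω
R₍122₎ = R₍20₎(1 + αΔT) = 0.05656 × (1 + 0.0036×102) = 0.07734 Ω
P = I²R = (22.3)² × 0.07734 = 38.5 W

38.5 W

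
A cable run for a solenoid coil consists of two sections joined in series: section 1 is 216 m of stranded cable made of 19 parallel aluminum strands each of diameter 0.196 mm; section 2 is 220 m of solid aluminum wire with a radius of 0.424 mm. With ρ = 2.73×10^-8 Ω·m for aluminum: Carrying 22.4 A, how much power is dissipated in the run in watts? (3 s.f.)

10500 W

Section 1: A_strand = π(9.8000e-05)² = 3.017e-08 m²; R₁ = ρL/(N·A_s) = (2.73×10^-8)(216)/(19×3.017e-08) = 10.29 Ω
Section 2: A = πr² = π(4.2400e-04 m)² = 5.648e-07 m²
R₂ = (2.73×10^-8)(220)/(5.648e-07) = 10.63 Ω
R = R₁ + R₂ = 20.92 Ω
P = I²R = (22.4)² × 20.92 = 10500 W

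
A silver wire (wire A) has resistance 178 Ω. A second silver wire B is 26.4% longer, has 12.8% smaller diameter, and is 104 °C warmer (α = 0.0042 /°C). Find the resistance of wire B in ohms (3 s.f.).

425 Ω

R ∝ ρL/d² with ρ ∝ (1+αΔT), so R_B/R_A = (1 + 26.4/100) × (1 − 12.8/100)⁻² × (1 + 0.0042×104)
= 1.264 × 1.315 × 1.437 = 2.388
R_B = 2.388 × 178 = 425 Ω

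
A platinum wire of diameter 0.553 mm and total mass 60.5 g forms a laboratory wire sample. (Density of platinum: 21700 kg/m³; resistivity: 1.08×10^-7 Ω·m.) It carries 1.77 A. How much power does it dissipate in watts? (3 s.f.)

16.4 W

A = π(d/2)² = π(2.7650e-04 m)² = 2.4018e-07 m²
L = m/(density·A) = 0.0605/(21700×2.4018e-07) = 11.61 m
R = ρL/A = (1.08×10^-7)(11.61)/(2.4018e-07) = 5.22 Ω
P = I²R = (1.77)² × 5.22 = 16.4 W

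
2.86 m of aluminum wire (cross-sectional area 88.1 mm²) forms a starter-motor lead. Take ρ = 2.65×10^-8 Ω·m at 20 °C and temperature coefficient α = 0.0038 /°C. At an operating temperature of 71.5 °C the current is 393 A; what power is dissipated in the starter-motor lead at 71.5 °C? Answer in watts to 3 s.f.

159 W

A = 88.1 mm² = 8.810e-05 m²
R₍20₎ = ρL/A = (2.65×10^-8)(2.86)/(8.810e-05) = 8.603×10^-4 Ω
R₍71.5₎ = R₍20₎(1 + αΔT) = 8.603×10^-4 × (1 + 0.0038×51.5) = 0.001029 Ω
P = I²R = (393)² × 0.001029 = 159 W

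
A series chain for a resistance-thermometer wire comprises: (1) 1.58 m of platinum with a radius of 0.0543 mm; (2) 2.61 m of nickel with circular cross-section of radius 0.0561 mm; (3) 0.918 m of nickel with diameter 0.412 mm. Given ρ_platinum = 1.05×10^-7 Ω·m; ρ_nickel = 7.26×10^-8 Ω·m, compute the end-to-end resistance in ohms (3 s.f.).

Seg 1: A = πr² = π(5.4300e-05 m)² = 9.263e-09 m²
R_1 = (1.05×10^-7)(1.58)/(9.263e-09) = 17.91 Ω
Seg 2: A = πr² = π(5.6100e-05 m)² = 9.887e-09 m²
R_2 = (7.26×10^-8)(2.61)/(9.887e-09) = 19.16 Ω
Seg 3: A = π(d/2)² = π(2.0600e-04 m)² = 1.333e-07 m²
R_3 = (7.26×10^-8)(0.918)/(1.333e-07) = 0.4999 Ω
R_total = R_1 + R_2 + R_3 = 37.6 Ω

37.6 Ω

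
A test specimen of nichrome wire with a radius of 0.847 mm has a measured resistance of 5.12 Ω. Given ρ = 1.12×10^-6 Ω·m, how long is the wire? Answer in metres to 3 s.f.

10.3 m

A = πr² = π(8.4700e-04 m)² = 2.254e-06 m²
L = RA/ρ = (5.12)(2.254e-06)/(1.12×10^-6) = 10.3 m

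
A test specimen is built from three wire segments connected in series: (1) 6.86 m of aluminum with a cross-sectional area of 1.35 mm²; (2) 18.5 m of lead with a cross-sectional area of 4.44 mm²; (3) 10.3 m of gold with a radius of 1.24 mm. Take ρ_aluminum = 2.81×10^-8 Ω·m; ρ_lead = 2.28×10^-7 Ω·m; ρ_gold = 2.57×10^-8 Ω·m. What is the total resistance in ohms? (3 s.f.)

1.15 Ω

Seg 1: A = 1.35 mm² = 1.350e-06 m²
R_1 = (2.81×10^-8)(6.86)/(1.350e-06) = 0.1428 Ω
Seg 2: A = 4.44 mm² = 4.440e-06 m²
R_2 = (2.28×10^-7)(18.5)/(4.440e-06) = 0.95 Ω
Seg 3: A = πr² = π(1.2400e-03 m)² = 4.831e-06 m²
R_3 = (2.57×10^-8)(10.3)/(4.831e-06) = 0.0548 Ω
R_total = R_1 + R_2 + R_3 = 1.15 Ω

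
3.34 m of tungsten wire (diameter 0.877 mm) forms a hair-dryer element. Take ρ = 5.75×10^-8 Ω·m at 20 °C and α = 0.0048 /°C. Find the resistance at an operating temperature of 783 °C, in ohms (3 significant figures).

A = π(d/2)² = π(4.3850e-04 m)² = 6.041e-07 m²
R₍20°C₎ = ρL/A = (5.75×10^-8)(3.34)/(6.041e-07) = 0.3179 Ω
R = R₀(1 + αΔT) = 0.3179(1 + 0.0048×763) = 1.48 Ω

1.48 Ω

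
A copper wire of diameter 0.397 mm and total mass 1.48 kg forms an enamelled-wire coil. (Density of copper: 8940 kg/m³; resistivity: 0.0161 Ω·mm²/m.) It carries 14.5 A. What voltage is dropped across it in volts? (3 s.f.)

ρ = 0.0161 Ω·mm²/m = 1.61×10^-8 Ω·m
A = π(d/2)² = π(1.9850e-04 m)² = 1.2379e-07 m²
L = m/(density·A) = 1.48/(8940×1.2379e-07) = 1337 m
R = ρL/A = (1.61×10^-8)(1337)/(1.2379e-07) = 173.9 Ω
V = IR = 14.5 × 173.9 = 2520 V

2520 V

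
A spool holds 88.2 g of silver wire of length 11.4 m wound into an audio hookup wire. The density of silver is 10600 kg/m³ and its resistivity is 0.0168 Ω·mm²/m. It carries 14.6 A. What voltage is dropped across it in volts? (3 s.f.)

3.83 V

ρ = 0.0168 Ω·mm²/m = 1.68×10^-8 Ω·m
A = m/(density·L) = 0.0882/(10600×11.4) = 7.2989e-07 m²
R = ρL/A = (1.68×10^-8)(11.4)/(7.2989e-07) = 0.2624 Ω
V = IR = 14.6 × 0.2624 = 3.83 V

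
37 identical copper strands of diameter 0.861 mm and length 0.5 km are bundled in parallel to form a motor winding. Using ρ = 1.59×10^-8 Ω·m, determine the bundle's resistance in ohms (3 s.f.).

A_strand = π(4.3050e-04 m)² = 5.822e-07 m²
R_strand = ρL/A = (1.59×10^-8)(500)/(5.822e-07) = 13.65 Ω
R_total = R_strand/N = 13.65/37 = 0.369 Ω

0.369 Ω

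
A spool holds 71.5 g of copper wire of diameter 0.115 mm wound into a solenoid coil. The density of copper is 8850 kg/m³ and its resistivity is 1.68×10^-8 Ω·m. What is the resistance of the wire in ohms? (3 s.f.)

A = π(d/2)² = π(5.7500e-05 m)² = 1.0387e-08 m²
L = m/(density·A) = 0.0715/(8850×1.0387e-08) = 777.8 m
R = ρL/A = (1.68×10^-8)(777.8)/(1.0387e-08) = 1260 Ω

1260 Ω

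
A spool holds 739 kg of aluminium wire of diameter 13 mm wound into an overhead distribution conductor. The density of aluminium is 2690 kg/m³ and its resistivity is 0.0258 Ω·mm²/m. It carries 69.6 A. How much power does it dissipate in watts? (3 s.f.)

1950 W

ρ = 0.0258 Ω·mm²/m = 2.58×10^-8 Ω·m
A = π(d/2)² = π(6.5000e-03 m)² = 1.3273e-04 m²
L = m/(density·A) = 739/(2690×1.3273e-04) = 2070 m
R = ρL/A = (2.58×10^-8)(2070)/(1.3273e-04) = 0.4023 Ω
P = I²R = (69.6)² × 0.4023 = 1950 W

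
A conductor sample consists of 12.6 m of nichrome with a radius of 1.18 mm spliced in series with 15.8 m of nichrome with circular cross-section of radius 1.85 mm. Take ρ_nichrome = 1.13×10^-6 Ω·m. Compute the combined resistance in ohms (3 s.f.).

4.92 Ω

Segment 1: A = πr² = π(1.1800e-03 m)² = 4.374e-06 m²
R₁ = ρL/A = (1.13×10^-6)(12.6)/(4.374e-06) = 3.255 Ω
Segment 2: A = πr² = π(1.8500e-03 m)² = 1.075e-05 m²
R₂ = (1.13×10^-6)(15.8)/(1.075e-05) = 1.661 Ω
R = R₁ + R₂ = 4.92 Ω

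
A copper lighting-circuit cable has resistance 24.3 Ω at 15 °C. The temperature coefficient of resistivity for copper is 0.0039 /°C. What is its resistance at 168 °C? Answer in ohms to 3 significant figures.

38.8 Ω

ΔT = 168 − 15 = 153 °C
R = R₀(1 + αΔT) = 24.3 × (1 + 0.0039×153) = 24.3 × 1.597 = 38.8 Ω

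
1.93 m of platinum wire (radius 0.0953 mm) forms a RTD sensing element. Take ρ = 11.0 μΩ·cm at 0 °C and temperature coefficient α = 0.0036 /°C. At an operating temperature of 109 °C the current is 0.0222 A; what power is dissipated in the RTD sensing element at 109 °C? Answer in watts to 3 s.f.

ρ = 11.0 μΩ·cm = 1.10×10^-7 Ω·m
A = πr² = π(9.5300e-05 m)² = 2.853e-08 m²
R₍0₎ = ρL/A = (1.10×10^-7)(1.93)/(2.853e-08) = 7.441 Ω
R₍109₎ = R₍0₎(1 + αΔT) = 7.441 × (1 + 0.0036×109) = 10.36 Ω
P = I²R = (0.0222)² × 10.36 = 0.00511 W

0.00511 W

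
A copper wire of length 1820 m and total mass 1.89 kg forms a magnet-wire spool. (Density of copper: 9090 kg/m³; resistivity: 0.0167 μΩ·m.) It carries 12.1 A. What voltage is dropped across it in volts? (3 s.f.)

ρ = 0.0167 μΩ·m = 1.67×10^-8 Ω·m
A = m/(density·L) = 1.89/(9090×1820) = 1.1424e-07 m²
R = ρL/A = (1.67×10^-8)(1820)/(1.1424e-07) = 266 Ω
V = IR = 12.1 × 266 = 3220 V

3220 V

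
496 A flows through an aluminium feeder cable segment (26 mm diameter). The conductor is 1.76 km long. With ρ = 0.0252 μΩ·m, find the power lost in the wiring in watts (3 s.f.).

20600 W

ρ = 0.0252 μΩ·m = 2.52×10^-8 Ω·m
A = π(d/2)² = π(1.3000e-02 m)² = 5.309e-04 m²
R = ρL/A = (2.52×10^-8)(1760)/(5.309e-04) = 0.08354 Ω
P = I²R = (496)² × 0.08354 = 20600 W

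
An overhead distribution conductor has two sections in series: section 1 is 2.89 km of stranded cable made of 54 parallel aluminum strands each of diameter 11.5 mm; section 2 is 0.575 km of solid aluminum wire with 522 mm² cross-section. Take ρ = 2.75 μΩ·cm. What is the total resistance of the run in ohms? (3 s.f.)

ρ = 2.75 μΩ·cm = 2.75×10^-8 Ω·m
Section 1: A_strand = π(5.7500e-03)² = 1.039e-04 m²; R₁ = ρL/(N·A_s) = (2.75×10^-8)(2890)/(54×1.039e-04) = 0.01417 Ω
Section 2: A = 522 mm² = 5.220e-04 m²
R₂ = (2.75×10^-8)(575)/(5.220e-04) = 0.03029 Ω
R = R₁ + R₂ = 0.0445 Ω

0.0445 Ω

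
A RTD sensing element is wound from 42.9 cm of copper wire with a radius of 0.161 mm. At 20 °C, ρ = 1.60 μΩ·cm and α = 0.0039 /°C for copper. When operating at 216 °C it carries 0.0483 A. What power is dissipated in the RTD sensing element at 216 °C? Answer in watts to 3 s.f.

3.47×10^-4 W

ρ = 1.60 μΩ·cm = 1.60×10^-8 Ω·m
A = πr² = π(1.6100e-04 m)² = 8.143e-08 m²
R₍20₎ = ρL/A = (1.60×10^-8)(0.429)/(8.143e-08) = 0.08429 Ω
R₍216₎ = R₍20₎(1 + αΔT) = 0.08429 × (1 + 0.0039×196) = 0.1487 Ω
P = I²R = (0.0483)² × 0.1487 = 3.47×10^-4 W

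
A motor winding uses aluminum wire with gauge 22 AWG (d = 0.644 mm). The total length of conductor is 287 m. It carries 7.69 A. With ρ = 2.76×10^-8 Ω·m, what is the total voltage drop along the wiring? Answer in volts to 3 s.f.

A = π(0.644/2 mm)² = π(3.2200e-04 m)² = 3.257e-07 m²
R = ρL/A = (2.76×10^-8)(287)/(3.257e-07) = 24.32 Ω
V = IR = 7.69 × 24.32 = 187 V

187 V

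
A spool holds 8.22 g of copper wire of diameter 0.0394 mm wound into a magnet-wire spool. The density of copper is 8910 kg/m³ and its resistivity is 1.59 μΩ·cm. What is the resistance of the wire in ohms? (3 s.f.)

9870 Ω

ρ = 1.59 μΩ·cm = 1.59×10^-8 Ω·m
A = π(d/2)² = π(1.9700e-05 m)² = 1.2192e-09 m²
L = m/(density·A) = 0.00822/(8910×1.2192e-09) = 756.7 m
R = ρL/A = (1.59×10^-8)(756.7)/(1.2192e-09) = 9870 Ω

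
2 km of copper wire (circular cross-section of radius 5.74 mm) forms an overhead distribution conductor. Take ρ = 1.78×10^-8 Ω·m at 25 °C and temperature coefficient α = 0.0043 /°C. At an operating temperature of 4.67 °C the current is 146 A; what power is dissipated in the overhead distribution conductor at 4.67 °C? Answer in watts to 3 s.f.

6690 W

A = πr² = π(5.7400e-03 m)² = 1.035e-04 m²
R₍25₎ = ρL/A = (1.78×10^-8)(2000)/(1.035e-04) = 0.3439 Ω
R₍4.67₎ = R₍25₎(1 + αΔT) = 0.3439 × (1 + 0.0043×-20.3) = 0.3139 Ω
P = I²R = (146)² × 0.3139 = 6690 W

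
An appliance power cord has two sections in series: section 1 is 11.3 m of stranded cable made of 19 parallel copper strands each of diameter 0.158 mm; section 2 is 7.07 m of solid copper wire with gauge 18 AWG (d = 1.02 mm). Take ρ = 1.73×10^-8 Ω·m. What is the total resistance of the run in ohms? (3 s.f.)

Section 1: A_strand = π(7.9000e-05)² = 1.961e-08 m²; R₁ = ρL/(N·A_s) = (1.73×10^-8)(11.3)/(19×1.961e-08) = 0.5248 Ω
Section 2: A = π(1.02/2 mm)² = π(5.1000e-04 m)² = 8.171e-07 m²
R₂ = (1.73×10^-8)(7.07)/(8.171e-07) = 0.1497 Ω
R = R₁ + R₂ = 0.674 Ω

0.674 Ω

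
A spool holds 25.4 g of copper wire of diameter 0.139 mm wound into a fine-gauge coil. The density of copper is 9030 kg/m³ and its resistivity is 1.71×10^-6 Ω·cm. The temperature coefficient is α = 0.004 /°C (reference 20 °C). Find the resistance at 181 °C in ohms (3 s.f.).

ρ = 1.71×10^-6 Ω·cm = 1.71×10^-8 Ω·m
A = π(d/2)² = π(6.9500e-05 m)² = 1.5175e-08 m²
L = m/(density·A) = 0.0254/(9030×1.5175e-08) = 185.4 m
R = ρL/A = (1.71×10^-8)(185.4)/(1.5175e-08) = 208.9 Ω
R(181 °C) = 208.9 × (1 + 0.004×161) = 343 Ω

343 Ω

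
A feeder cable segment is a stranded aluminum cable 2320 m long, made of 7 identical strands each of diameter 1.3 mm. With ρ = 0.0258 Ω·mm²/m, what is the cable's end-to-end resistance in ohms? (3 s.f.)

ρ = 0.0258 Ω·mm²/m = 2.58×10^-8 Ω·m
A_strand = π(6.5000e-04 m)² = 1.327e-06 m²
R_strand = ρL/A = (2.58×10^-8)(2320)/(1.327e-06) = 45.1 Ω
R_total = R_strand/N = 45.1/7 = 6.44 Ω

6.44 Ω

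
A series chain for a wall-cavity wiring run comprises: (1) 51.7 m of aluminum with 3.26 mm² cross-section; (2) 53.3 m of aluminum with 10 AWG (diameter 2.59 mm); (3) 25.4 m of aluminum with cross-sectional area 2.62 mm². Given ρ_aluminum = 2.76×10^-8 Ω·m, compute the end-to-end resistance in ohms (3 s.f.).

Seg 1: A = 3.26 mm² = 3.260e-06 m²
R_1 = (2.76×10^-8)(51.7)/(3.260e-06) = 0.4377 Ω
Seg 2: A = π(2.59/2 mm)² = π(1.2950e-03 m)² = 5.269e-06 m²
R_2 = (2.76×10^-8)(53.3)/(5.269e-06) = 0.2792 Ω
Seg 3: A = 2.62 mm² = 2.620e-06 m²
R_3 = (2.76×10^-8)(25.4)/(2.620e-06) = 0.2676 Ω
R_total = R_1 + R_2 + R_3 = 0.984 Ω

0.984 Ω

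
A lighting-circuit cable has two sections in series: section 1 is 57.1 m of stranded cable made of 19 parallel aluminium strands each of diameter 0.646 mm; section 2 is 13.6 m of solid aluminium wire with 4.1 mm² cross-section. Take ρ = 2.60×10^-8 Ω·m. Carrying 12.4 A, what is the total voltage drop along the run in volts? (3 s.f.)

Section 1: A_strand = π(3.2300e-04)² = 3.278e-07 m²; R₁ = ρL/(N·A_s) = (2.60×10^-8)(57.1)/(19×3.278e-07) = 0.2384 Ω
Section 2: A = 4.1 mm² = 4.100e-06 m²
R₂ = (2.60×10^-8)(13.6)/(4.100e-06) = 0.08624 Ω
R = R₁ + R₂ = 0.3246 Ω
V = IR = 12.4 × 0.3246 = 4.03 V

4.03 V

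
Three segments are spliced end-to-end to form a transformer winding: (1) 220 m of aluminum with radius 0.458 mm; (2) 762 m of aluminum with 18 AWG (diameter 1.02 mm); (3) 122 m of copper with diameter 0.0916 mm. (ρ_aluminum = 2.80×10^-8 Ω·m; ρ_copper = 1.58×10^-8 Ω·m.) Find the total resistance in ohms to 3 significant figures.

Seg 1: A = πr² = π(4.5800e-04 m)² = 6.590e-07 m²
R_1 = (2.80×10^-8)(220)/(6.590e-07) = 9.348 Ω
Seg 2: A = π(1.02/2 mm)² = π(5.1000e-04 m)² = 8.171e-07 m²
R_2 = (2.80×10^-8)(762)/(8.171e-07) = 26.11 Ω
Seg 3: A = π(d/2)² = π(4.5800e-05 m)² = 6.590e-09 m²
R_3 = (1.58×10^-8)(122)/(6.590e-09) = 292.5 Ω
R_total = R_1 + R_2 + R_3 = 328 Ω

328 Ω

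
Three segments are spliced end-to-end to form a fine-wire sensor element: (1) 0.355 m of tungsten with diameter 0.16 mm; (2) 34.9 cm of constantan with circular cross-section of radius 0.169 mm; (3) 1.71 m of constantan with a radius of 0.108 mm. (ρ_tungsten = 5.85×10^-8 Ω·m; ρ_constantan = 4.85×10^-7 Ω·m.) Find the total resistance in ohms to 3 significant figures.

Seg 1: A = π(d/2)² = π(8.0000e-05 m)² = 2.011e-08 m²
R_1 = (5.85×10^-8)(0.355)/(2.011e-08) = 1.033 Ω
Seg 2: A = πr² = π(1.6900e-04 m)² = 8.973e-08 m²
R_2 = (4.85×10^-7)(0.349)/(8.973e-08) = 1.886 Ω
Seg 3: A = πr² = π(1.0800e-04 m)² = 3.664e-08 m²
R_3 = (4.85×10^-7)(1.71)/(3.664e-08) = 22.63 Ω
R_total = R_1 + R_2 + R_3 = 25.6 Ω

25.6 Ω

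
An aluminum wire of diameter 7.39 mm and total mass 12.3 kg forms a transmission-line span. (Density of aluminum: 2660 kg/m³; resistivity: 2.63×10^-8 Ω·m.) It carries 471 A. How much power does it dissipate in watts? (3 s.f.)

14700 W

A = π(d/2)² = π(3.6950e-03 m)² = 4.2892e-05 m²
L = m/(density·A) = 12.3/(2660×4.2892e-05) = 107.8 m
R = ρL/A = (2.63×10^-8)(107.8)/(4.2892e-05) = 0.0661 Ω
P = I²R = (471)² × 0.0661 = 14700 W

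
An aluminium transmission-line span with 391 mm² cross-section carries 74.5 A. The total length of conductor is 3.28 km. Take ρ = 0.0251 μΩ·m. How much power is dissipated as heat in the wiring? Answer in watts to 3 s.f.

ρ = 0.0251 μΩ·m = 2.51×10^-8 Ω·m
A = 391 mm² = 3.910e-04 m²
R = ρL/A = (2.51×10^-8)(3280)/(3.910e-04) = 0.2106 Ω
P = I²R = (74.5)² × 0.2106 = 1170 W

1170 W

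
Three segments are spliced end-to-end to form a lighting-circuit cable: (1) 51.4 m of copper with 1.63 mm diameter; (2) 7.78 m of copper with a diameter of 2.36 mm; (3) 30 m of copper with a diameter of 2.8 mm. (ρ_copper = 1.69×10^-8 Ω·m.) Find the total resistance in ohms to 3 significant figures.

Seg 1: A = π(d/2)² = π(8.1500e-04 m)² = 2.087e-06 m²
R_1 = (1.69×10^-8)(51.4)/(2.087e-06) = 0.4163 Ω
Seg 2: A = π(d/2)² = π(1.1800e-03 m)² = 4.374e-06 m²
R_2 = (1.69×10^-8)(7.78)/(4.374e-06) = 0.03006 Ω
Seg 3: A = π(d/2)² = π(1.4000e-03 m)² = 6.158e-06 m²
R_3 = (1.69×10^-8)(30)/(6.158e-06) = 0.08234 Ω
R_total = R_1 + R_2 + R_3 = 0.529 Ω

0.529 Ω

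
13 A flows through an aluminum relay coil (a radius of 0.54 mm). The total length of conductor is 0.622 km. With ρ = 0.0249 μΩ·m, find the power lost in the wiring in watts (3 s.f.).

2860 W

ρ = 0.0249 μΩ·m = 2.49×10^-8 Ω·m
A = πr² = π(5.4000e-04 m)² = 9.161e-07 m²
R = ρL/A = (2.49×10^-8)(622)/(9.161e-07) = 16.91 Ω
P = I²R = (13)² × 16.91 = 2860 W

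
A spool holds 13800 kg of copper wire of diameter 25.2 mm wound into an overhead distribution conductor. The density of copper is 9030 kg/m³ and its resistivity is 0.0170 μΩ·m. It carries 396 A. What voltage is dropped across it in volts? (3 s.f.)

ρ = 0.0170 μΩ·m = 1.70×10^-8 Ω·m
A = π(d/2)² = π(1.2600e-02 m)² = 4.9876e-04 m²
L = m/(density·A) = 13800/(9030×4.9876e-04) = 3064 m
R = ρL/A = (1.70×10^-8)(3064)/(4.9876e-04) = 0.1044 Ω
V = IR = 396 × 0.1044 = 41.4 V

41.4 V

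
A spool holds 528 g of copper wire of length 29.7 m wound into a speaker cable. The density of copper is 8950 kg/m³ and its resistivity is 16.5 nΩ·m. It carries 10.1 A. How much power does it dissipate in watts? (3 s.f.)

25.2 W

ρ = 16.5 nΩ·m = 1.65×10^-8 Ω·m
A = m/(density·L) = 0.528/(8950×29.7) = 1.9863e-06 m²
R = ρL/A = (1.65×10^-8)(29.7)/(1.9863e-06) = 0.2467 Ω
P = I²R = (10.1)² × 0.2467 = 25.2 W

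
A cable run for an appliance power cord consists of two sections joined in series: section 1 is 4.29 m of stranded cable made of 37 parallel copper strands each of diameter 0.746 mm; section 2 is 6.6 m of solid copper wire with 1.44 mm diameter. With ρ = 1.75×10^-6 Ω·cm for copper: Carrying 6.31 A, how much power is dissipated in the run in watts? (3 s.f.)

3.01 W

ρ = 1.75×10^-6 Ω·cm = 1.75×10^-8 Ω·m
Section 1: A_strand = π(3.7300e-04)² = 4.371e-07 m²; R₁ = ρL/(N·A_s) = (1.75×10^-8)(4.29)/(37×4.371e-07) = 0.004642 Ω
Section 2: A = π(d/2)² = π(7.2000e-04 m)² = 1.629e-06 m²
R₂ = (1.75×10^-8)(6.6)/(1.629e-06) = 0.07092 Ω
R = R₁ + R₂ = 0.07556 Ω
P = I²R = (6.31)² × 0.07556 = 3.01 W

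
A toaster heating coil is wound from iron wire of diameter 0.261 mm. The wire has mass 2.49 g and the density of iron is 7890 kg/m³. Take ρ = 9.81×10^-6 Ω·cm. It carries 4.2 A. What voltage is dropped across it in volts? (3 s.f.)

45.4 V

ρ = 9.81×10^-6 Ω·cm = 9.81×10^-8 Ω·m
A = π(d/2)² = π(1.3050e-04 m)² = 5.3502e-08 m²
L = m/(density·A) = 0.00249/(7890×5.3502e-08) = 5.899 m
R = ρL/A = (9.81×10^-8)(5.899)/(5.3502e-08) = 10.82 Ω
V = IR = 4.2 × 10.82 = 45.4 V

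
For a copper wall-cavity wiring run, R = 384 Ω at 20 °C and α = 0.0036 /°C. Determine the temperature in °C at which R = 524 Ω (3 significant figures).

R = R₀(1 + α(T − T₀)) ⇒ T = T₀ + (R/R₀ − 1)/α
T = 20 + (524/384 − 1)/0.0036 = 20 + (0.3646)/0.0036 = 121 °C

121 °C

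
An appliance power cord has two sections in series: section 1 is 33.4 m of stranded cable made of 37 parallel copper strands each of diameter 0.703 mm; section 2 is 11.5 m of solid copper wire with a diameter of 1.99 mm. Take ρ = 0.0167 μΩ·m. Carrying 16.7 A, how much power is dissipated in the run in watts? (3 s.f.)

28.1 W

ρ = 0.0167 μΩ·m = 1.67×10^-8 Ω·m
Section 1: A_strand = π(3.5150e-04)² = 3.882e-07 m²; R₁ = ρL/(N·A_s) = (1.67×10^-8)(33.4)/(37×3.882e-07) = 0.03884 Ω
Section 2: A = π(d/2)² = π(9.9500e-04 m)² = 3.110e-06 m²
R₂ = (1.67×10^-8)(11.5)/(3.110e-06) = 0.06175 Ω
R = R₁ + R₂ = 0.1006 Ω
P = I²R = (16.7)² × 0.1006 = 28.1 W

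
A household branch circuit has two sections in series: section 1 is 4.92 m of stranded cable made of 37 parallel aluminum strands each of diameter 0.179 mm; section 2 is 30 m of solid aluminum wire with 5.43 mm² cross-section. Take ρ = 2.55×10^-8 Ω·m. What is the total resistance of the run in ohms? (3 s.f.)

0.276 Ω

Section 1: A_strand = π(8.9500e-05)² = 2.516e-08 m²; R₁ = ρL/(N·A_s) = (2.55×10^-8)(4.92)/(37×2.516e-08) = 0.1347 Ω
Section 2: A = 5.43 mm² = 5.430e-06 m²
R₂ = (2.55×10^-8)(30)/(5.430e-06) = 0.1409 Ω
R = R₁ + R₂ = 0.276 Ω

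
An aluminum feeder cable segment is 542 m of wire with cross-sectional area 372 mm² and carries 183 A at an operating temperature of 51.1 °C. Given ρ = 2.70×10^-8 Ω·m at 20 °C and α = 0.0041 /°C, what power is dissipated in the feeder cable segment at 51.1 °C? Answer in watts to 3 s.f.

1490 W

A = 372 mm² = 3.720e-04 m²
R₍20₎ = ρL/A = (2.70×10^-8)(542)/(3.720e-04) = 0.03934 Ω
R₍51.1₎ = R₍20₎(1 + αΔT) = 0.03934 × (1 + 0.0041×31.1) = 0.04435 Ω
P = I²R = (183)² × 0.04435 = 1490 W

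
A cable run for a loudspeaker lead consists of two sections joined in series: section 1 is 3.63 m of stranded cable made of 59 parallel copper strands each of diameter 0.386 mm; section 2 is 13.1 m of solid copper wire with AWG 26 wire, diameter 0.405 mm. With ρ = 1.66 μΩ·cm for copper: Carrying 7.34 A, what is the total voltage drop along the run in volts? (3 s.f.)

12.5 V

ρ = 1.66 μΩ·cm = 1.66×10^-8 Ω·m
Section 1: A_strand = π(1.9300e-04)² = 1.170e-07 m²; R₁ = ρL/(N·A_s) = (1.66×10^-8)(3.63)/(59×1.170e-07) = 0.008728 Ω
Section 2: A = π(0.405/2 mm)² = π(2.0250e-04 m)² = 1.288e-07 m²
R₂ = (1.66×10^-8)(13.1)/(1.288e-07) = 1.688 Ω
R = R₁ + R₂ = 1.697 Ω
V = IR = 7.34 × 1.697 = 12.5 V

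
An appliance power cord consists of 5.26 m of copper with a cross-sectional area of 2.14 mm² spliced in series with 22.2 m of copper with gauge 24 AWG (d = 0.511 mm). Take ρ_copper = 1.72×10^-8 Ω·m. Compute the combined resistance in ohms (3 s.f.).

Segment 1: A = 2.14 mm² = 2.140e-06 m²
R₁ = ρL/A = (1.72×10^-8)(5.26)/(2.140e-06) = 0.04228 Ω
Segment 2: A = π(0.511/2 mm)² = π(2.5550e-04 m)² = 2.051e-07 m²
R₂ = (1.72×10^-8)(22.2)/(2.051e-07) = 1.862 Ω
R = R₁ + R₂ = 1.90 Ω

1.90 Ω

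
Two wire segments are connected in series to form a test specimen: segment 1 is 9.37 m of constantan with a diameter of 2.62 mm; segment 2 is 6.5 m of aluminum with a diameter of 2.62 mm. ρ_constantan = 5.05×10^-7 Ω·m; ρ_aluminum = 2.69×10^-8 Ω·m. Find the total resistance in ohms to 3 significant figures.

Segment 1: A = π(d/2)² = π(1.3100e-03 m)² = 5.391e-06 m²
R₁ = ρL/A = (5.05×10^-7)(9.37)/(5.391e-06) = 0.8777 Ω
R₂ = (2.69×10^-8)(6.5)/(5.391e-06) = 0.03243 Ω
R = R₁ + R₂ = 0.910 Ω

0.910 Ω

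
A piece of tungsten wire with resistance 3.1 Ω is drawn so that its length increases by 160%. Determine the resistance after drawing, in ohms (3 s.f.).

k = 1 + 160/100 = 2.6; volume constant ⇒ A' = A/k, so R' = k²R.
R' = 6.76 × 3.1 = 21.0 Ω

21.0 Ω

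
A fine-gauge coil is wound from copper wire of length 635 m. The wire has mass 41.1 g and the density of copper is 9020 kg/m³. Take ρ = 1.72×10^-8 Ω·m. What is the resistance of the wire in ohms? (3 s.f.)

A = m/(density·L) = 0.0411/(9020×635) = 7.1757e-09 m²
R = ρL/A = (1.72×10^-8)(635)/(7.1757e-09) = 1520 Ω

1520 Ω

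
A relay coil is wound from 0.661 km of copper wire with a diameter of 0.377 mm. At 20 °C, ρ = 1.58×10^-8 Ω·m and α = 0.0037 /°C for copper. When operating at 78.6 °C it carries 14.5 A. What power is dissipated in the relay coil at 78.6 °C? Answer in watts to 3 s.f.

23900 W

A = π(d/2)² = π(1.8850e-04 m)² = 1.116e-07 m²
R₍20₎ = ρL/A = (1.58×10^-8)(661)/(1.116e-07) = 93.56 Ω
R₍78.6₎ = R₍20₎(1 + αΔT) = 93.56 × (1 + 0.0037×58.6) = 113.8 Ω
P = I²R = (14.5)² × 113.8 = 23900 W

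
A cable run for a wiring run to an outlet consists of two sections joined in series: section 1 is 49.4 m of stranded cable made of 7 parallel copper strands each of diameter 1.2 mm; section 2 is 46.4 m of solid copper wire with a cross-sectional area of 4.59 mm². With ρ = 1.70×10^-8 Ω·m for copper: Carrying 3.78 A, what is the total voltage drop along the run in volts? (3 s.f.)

1.05 V

Section 1: A_strand = π(6.0000e-04)² = 1.131e-06 m²; R₁ = ρL/(N·A_s) = (1.70×10^-8)(49.4)/(7×1.131e-06) = 0.1061 Ω
Section 2: A = 4.59 mm² = 4.590e-06 m²
R₂ = (1.70×10^-8)(46.4)/(4.590e-06) = 0.1719 Ω
R = R₁ + R₂ = 0.2779 Ω
V = IR = 3.78 × 0.2779 = 1.05 V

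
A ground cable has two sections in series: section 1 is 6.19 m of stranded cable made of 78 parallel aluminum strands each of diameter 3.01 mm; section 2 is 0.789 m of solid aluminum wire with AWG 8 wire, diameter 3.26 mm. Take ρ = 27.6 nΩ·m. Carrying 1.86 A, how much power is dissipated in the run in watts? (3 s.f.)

0.0101 W

ρ = 27.6 nΩ·m = 2.76×10^-8 Ω·m
Section 1: A_strand = π(1.5050e-03)² = 7.116e-06 m²; R₁ = ρL/(N·A_s) = (2.76×10^-8)(6.19)/(78×7.116e-06) = 3.078×10^-4 Ω
Section 2: A = π(3.26/2 mm)² = π(1.6300e-03 m)² = 8.347e-06 m²
R₂ = (2.76×10^-8)(0.789)/(8.347e-06) = 0.002609 Ω
R = R₁ + R₂ = 0.002917 Ω
P = I²R = (1.86)² × 0.002917 = 0.0101 W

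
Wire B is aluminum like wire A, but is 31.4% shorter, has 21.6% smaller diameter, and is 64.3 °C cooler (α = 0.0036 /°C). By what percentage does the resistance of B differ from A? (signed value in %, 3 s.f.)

-14.2%

R ∝ ρL/d² with ρ ∝ (1+αΔT), so R_B/R_A = (1 − 31.4/100) × (1 − 21.6/100)⁻² × (1 − 0.0036×64.3)
= 0.686 × 1.627 × 0.7685 = 0.8577
(R_B − R_A)/R_A = 0.8577 − 1 = -14.2%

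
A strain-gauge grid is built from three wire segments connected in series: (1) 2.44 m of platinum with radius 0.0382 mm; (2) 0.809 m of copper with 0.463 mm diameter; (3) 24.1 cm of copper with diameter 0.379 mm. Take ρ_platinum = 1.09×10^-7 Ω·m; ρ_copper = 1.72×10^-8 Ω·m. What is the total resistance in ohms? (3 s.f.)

58.1 Ω

Seg 1: A = πr² = π(3.8200e-05 m)² = 4.584e-09 m²
R_1 = (1.09×10^-7)(2.44)/(4.584e-09) = 58.01 Ω
Seg 2: A = π(d/2)² = π(2.3150e-04 m)² = 1.684e-07 m²
R_2 = (1.72×10^-8)(0.809)/(1.684e-07) = 0.08265 Ω
Seg 3: A = π(d/2)² = π(1.8950e-04 m)² = 1.128e-07 m²
R_3 = (1.72×10^-8)(0.241)/(1.128e-07) = 0.03674 Ω
R_total = R_1 + R_2 + R_3 = 58.1 Ω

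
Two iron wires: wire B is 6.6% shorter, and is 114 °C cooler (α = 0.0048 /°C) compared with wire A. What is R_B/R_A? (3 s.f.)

0.423

R ∝ ρL/d² with ρ ∝ (1+αΔT), so R_B/R_A = (1 − 6.6/100) × (1 − 0.0048×114)
= 0.934 × 0.4528 = 0.423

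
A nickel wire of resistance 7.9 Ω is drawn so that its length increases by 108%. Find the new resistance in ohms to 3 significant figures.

k = 1 + 108/100 = 2.08; volume constant ⇒ A' = A/k, so R' = k²R.
R' = 4.326 × 7.9 = 34.2 Ω

34.2 Ω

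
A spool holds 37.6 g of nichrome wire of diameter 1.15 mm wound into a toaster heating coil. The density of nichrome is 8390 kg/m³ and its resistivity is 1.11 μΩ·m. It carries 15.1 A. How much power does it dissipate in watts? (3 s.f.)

1050 W

ρ = 1.11 μΩ·m = 1.11×10^-6 Ω·m
A = π(d/2)² = π(5.7500e-04 m)² = 1.0387e-06 m²
L = m/(density·A) = 0.0376/(8390×1.0387e-06) = 4.315 m
R = ρL/A = (1.11×10^-6)(4.315)/(1.0387e-06) = 4.611 Ω
P = I²R = (15.1)² × 4.611 = 1050 W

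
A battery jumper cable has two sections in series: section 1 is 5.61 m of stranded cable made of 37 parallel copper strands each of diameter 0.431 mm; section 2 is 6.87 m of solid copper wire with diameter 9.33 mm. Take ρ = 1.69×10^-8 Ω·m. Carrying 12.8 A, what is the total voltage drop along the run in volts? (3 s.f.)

0.247 V

Section 1: A_strand = π(2.1550e-04)² = 1.459e-07 m²; R₁ = ρL/(N·A_s) = (1.69×10^-8)(5.61)/(37×1.459e-07) = 0.01756 Ω
Section 2: A = π(d/2)² = π(4.6650e-03 m)² = 6.837e-05 m²
R₂ = (1.69×10^-8)(6.87)/(6.837e-05) = 0.001698 Ω
R = R₁ + R₂ = 0.01926 Ω
V = IR = 12.8 × 0.01926 = 0.247 V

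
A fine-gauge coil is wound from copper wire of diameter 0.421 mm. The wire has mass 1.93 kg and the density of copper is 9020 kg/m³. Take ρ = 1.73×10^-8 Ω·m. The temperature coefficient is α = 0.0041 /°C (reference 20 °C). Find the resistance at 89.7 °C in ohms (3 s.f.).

A = π(d/2)² = π(2.1050e-04 m)² = 1.3920e-07 m²
L = m/(density·A) = 1.93/(9020×1.3920e-07) = 1537 m
R = ρL/A = (1.73×10^-8)(1537)/(1.3920e-07) = 191 Ω
R(89.7 °C) = 191 × (1 + 0.0041×69.7) = 246 Ω

246 Ω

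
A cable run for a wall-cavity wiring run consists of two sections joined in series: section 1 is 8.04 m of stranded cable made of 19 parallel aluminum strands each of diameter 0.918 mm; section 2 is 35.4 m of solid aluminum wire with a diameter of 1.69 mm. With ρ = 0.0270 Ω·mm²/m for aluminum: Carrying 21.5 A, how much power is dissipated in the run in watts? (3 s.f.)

205 W

ρ = 0.0270 Ω·mm²/m = 2.70×10^-8 Ω·m
Section 1: A_strand = π(4.5900e-04)² = 6.619e-07 m²; R₁ = ρL/(N·A_s) = (2.70×10^-8)(8.04)/(19×6.619e-07) = 0.01726 Ω
Section 2: A = π(d/2)² = π(8.4500e-04 m)² = 2.243e-06 m²
R₂ = (2.70×10^-8)(35.4)/(2.243e-06) = 0.4261 Ω
R = R₁ + R₂ = 0.4434 Ω
P = I²R = (21.5)² × 0.4434 = 205 W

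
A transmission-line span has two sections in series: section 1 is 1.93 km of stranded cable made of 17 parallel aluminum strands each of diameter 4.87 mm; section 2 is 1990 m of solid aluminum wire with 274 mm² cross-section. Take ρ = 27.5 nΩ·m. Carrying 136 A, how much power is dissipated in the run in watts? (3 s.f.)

6790 W

ρ = 27.5 nΩ·m = 2.75×10^-8 Ω·m
Section 1: A_strand = π(2.4350e-03)² = 1.863e-05 m²; R₁ = ρL/(N·A_s) = (2.75×10^-8)(1930)/(17×1.863e-05) = 0.1676 Ω
Section 2: A = 274 mm² = 2.740e-04 m²
R₂ = (2.75×10^-8)(1990)/(2.740e-04) = 0.1997 Ω
R = R₁ + R₂ = 0.3673 Ω
P = I²R = (136)² × 0.3673 = 6790 W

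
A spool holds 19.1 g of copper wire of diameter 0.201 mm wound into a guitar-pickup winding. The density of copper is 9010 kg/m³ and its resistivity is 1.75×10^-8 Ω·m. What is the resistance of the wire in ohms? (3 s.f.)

A = π(d/2)² = π(1.0050e-04 m)² = 3.1731e-08 m²
L = m/(density·A) = 0.0191/(9010×3.1731e-08) = 66.81 m
R = ρL/A = (1.75×10^-8)(66.81)/(3.1731e-08) = 36.8 Ω

36.8 Ω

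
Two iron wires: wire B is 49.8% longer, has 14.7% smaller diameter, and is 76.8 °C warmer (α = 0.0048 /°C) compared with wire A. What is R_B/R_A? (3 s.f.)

R ∝ ρL/d² with ρ ∝ (1+αΔT), so R_B/R_A = (1 + 49.8/100) × (1 − 14.7/100)⁻² × (1 + 0.0048×76.8)
= 1.498 × 1.374 × 1.369 = 2.82

2.82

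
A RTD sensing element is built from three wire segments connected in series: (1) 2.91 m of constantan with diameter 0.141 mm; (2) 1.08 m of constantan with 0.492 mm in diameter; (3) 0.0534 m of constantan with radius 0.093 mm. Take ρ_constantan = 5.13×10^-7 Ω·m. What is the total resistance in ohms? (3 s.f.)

Seg 1: A = π(d/2)² = π(7.0500e-05 m)² = 1.561e-08 m²
R_1 = (5.13×10^-7)(2.91)/(1.561e-08) = 95.61 Ω
Seg 2: A = π(d/2)² = π(2.4600e-04 m)² = 1.901e-07 m²
R_2 = (5.13×10^-7)(1.08)/(1.901e-07) = 2.914 Ω
Seg 3: A = πr² = π(9.3000e-05 m)² = 2.717e-08 m²
R_3 = (5.13×10^-7)(0.0534)/(2.717e-08) = 1.008 Ω
R_total = R_1 + R_2 + R_3 = 99.5 Ω

99.5 Ω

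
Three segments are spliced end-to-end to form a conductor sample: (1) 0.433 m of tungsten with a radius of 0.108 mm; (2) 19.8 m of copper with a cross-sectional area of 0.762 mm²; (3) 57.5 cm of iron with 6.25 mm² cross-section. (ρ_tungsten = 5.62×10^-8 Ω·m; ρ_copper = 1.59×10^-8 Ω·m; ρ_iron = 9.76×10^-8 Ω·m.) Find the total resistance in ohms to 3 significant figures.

1.09 Ω

Seg 1: A = πr² = π(1.0800e-04 m)² = 3.664e-08 m²
R_1 = (5.62×10^-8)(0.433)/(3.664e-08) = 0.6641 Ω
Seg 2: A = 0.762 mm² = 7.620e-07 m²
R_2 = (1.59×10^-8)(19.8)/(7.620e-07) = 0.4131 Ω
Seg 3: A = 6.25 mm² = 6.250e-06 m²
R_3 = (9.76×10^-8)(0.575)/(6.250e-06) = 0.008979 Ω
R_total = R_1 + R_2 + R_3 = 1.09 Ω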